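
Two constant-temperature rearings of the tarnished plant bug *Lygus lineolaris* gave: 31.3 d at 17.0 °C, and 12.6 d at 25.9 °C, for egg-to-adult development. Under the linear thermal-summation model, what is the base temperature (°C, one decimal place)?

Under the model K = D·(T − T_b), so D₁·(T₁ − T_b) = D₂·(T₂ − T_b).
31.3·(17.0 − T_b) = 12.6·(25.9 − T_b)
T_b = (31.3·17.0 − 12.6·25.9) / (31.3 − 12.6) = 205.76 / 18.7 = 11.003 °C ≈ 11.0 °C.

11.0 °C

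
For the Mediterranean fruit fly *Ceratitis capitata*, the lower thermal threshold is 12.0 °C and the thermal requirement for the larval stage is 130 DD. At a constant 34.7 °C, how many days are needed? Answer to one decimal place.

Daily accumulation = 34.7 − 12.0 = 22.7 DD/day.
Duration = 130 / 22.7 = 5.727 ≈ 5.7 days.

5.7 days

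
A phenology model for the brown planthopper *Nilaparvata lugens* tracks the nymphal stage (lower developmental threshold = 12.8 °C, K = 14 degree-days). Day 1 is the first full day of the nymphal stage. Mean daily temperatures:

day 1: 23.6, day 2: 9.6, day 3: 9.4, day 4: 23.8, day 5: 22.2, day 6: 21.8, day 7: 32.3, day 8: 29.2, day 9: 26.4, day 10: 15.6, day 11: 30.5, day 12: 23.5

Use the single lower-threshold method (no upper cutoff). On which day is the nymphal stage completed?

Daily DD above 12.8 °C: 10.8, 0.0, 0.0, 11.0, 9.4, 9.0, 19.5, 16.4, 13.6, 2.8, 17.7, 10.7.
Cumulative: 10.8, 10.8, 10.8, 21.8, 31.2, 40.2, 59.7, 76.1, 89.7, 92.5, 110.2, 120.9.
The total first reaches 14 DD on day 4.

day 4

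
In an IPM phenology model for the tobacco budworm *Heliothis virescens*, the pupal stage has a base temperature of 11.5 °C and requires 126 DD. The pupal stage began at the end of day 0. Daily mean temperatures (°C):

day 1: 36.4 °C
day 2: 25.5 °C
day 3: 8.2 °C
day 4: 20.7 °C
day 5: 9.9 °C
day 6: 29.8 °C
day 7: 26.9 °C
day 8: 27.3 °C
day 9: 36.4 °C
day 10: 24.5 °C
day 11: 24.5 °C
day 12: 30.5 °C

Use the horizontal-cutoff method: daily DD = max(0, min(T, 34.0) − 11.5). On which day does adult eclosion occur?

Daily DD above 11.5 °C (capped at 22.5): 22.5, 14.0, 0.0, 9.2, 0.0, 18.3, 15.4, 15.8, 22.5, 13.0, 13.0, 19.0.
Cumulative: 22.5, 36.5, 36.5, 45.7, 45.7, 64.0, 79.4, 95.2, 117.7, 130.7, 143.7, 162.7.
The total first reaches 126 DD on day 10.

day 10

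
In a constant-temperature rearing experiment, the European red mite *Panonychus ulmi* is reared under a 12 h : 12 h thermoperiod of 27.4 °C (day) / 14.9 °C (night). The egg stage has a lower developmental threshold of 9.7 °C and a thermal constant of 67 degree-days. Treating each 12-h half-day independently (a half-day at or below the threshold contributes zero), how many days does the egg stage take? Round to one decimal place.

Day half: max(0, 27.4 − 9.7) × 0.5 = 17.7 × 0.5 = 8.85 DD.
Night half: max(0, 14.9 − 9.7) × 0.5 = 5.2 × 0.5 = 2.60 DD.
Per 24 h: 11.45 DD/day.
Duration = 67 / 11.45 = 5.852 ≈ 5.9 days.

5.9 days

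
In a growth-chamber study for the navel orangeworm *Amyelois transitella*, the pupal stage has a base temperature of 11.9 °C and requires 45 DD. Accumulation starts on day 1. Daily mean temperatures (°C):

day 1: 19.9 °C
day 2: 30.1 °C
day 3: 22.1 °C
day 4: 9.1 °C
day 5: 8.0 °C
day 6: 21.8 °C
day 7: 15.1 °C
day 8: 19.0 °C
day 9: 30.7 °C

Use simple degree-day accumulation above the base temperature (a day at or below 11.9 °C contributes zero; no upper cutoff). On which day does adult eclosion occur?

day 6

Daily DD above 11.9 °C: 8.0, 18.2, 10.2, 0.0, 0.0, 9.9, 3.2, 7.1, 18.8.
Cumulative: 8.0, 26.2, 36.4, 36.4, 36.4, 46.3, 49.5, 56.6, 75.4.
The total first reaches 45 DD on day 6.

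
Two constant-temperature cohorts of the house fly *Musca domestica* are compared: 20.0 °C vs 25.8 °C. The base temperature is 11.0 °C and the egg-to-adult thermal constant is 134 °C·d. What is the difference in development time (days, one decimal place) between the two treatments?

At 20.0 °C: 134 / (20.0 − 11.0) = 134 / 9.0 = 14.889 d.
At 25.8 °C: 134 / (25.8 − 11.0) = 134 / 14.8 = 9.054 d.
Difference = |14.889 − 9.054| = 5.835 ≈ 5.8 days.

5.8 days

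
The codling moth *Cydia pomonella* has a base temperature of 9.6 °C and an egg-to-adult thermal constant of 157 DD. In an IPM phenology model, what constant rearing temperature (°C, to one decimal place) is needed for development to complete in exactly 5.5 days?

Required daily accumulation = 157 / 5.5 = 28.545 DD/day.
T = T_base + 28.545 = 9.6 + 28.545 = 38.145 ≈ 38.1 °C.

38.1 °C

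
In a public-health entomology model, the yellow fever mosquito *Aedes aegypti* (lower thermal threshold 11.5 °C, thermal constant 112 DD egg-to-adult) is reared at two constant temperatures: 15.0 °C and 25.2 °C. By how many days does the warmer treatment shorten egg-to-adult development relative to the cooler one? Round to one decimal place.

23.8 days

At 15.0 °C: 112 / (15.0 − 11.5) = 112 / 3.5 = 32.000 d.
At 25.2 °C: 112 / (25.2 − 11.5) = 112 / 13.7 = 8.175 d.
Difference = |32.000 − 8.175| = 23.825 ≈ 23.8 days.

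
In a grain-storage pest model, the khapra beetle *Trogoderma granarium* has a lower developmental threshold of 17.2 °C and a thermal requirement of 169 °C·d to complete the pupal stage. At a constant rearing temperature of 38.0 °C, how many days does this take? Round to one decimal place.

Daily accumulation = 38.0 − 17.2 = 20.8 DD/day.
Duration = 169 / 20.8 = 8.125 ≈ 8.1 days.

8.1 days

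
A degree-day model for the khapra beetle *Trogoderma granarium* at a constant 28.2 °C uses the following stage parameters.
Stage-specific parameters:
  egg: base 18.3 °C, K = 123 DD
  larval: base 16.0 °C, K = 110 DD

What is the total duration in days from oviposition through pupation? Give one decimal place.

egg: 123 / (28.2 − 18.3) = 123 / 9.9 = 12.424 d.
larval: 110 / (28.2 − 16.0) = 110 / 12.2 = 9.016 d.
Sum = 21.441 ≈ 21.4 days.

21.4 days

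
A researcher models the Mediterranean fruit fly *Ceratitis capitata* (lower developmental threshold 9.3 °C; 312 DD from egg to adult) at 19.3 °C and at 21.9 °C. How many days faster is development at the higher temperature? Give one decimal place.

6.4 days

At 19.3 °C: 312 / (19.3 − 9.3) = 312 / 10.0 = 31.200 d.
At 21.9 °C: 312 / (21.9 − 9.3) = 312 / 12.6 = 24.762 d.
Difference = |31.200 − 24.762| = 6.438 ≈ 6.4 days.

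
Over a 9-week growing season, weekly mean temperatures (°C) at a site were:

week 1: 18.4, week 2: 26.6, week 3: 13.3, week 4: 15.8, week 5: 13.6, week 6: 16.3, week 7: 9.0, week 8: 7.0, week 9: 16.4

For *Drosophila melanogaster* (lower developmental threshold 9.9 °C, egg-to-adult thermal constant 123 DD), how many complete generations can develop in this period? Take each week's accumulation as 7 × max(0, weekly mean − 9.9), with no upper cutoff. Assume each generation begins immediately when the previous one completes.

2 generations

Weekly DD (7 × max(0, T̄ − 9.9)): 59.5, 116.9, 23.8, 41.3, 25.9, 44.8, 0.0, 0.0, 45.5.
Season total = 357.7 DD.
Complete generations = ⌊357.7 / 123⌋ = 2.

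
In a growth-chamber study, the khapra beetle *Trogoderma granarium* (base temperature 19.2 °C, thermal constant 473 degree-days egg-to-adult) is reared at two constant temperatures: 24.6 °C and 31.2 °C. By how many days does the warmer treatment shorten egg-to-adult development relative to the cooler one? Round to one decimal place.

At 24.6 °C: 473 / (24.6 − 19.2) = 473 / 5.4 = 87.593 d.
At 31.2 °C: 473 / (31.2 − 19.2) = 473 / 12.0 = 39.417 d.
Difference = |87.593 − 39.417| = 48.176 ≈ 48.2 days.

48.2 days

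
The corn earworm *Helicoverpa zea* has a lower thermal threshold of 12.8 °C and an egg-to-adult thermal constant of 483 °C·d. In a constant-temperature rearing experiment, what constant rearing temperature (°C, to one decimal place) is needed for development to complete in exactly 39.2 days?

Required daily accumulation = 483 / 39.2 = 12.321 DD/day.
T = T_base + 12.321 = 12.8 + 12.321 = 25.121 ≈ 25.1 °C.

25.1 °C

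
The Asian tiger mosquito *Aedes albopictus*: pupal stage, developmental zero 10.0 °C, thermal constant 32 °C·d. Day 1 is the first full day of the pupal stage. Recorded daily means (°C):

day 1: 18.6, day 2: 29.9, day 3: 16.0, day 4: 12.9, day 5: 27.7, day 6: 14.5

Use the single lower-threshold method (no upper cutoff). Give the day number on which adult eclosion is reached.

Daily DD above 10.0 °C: 8.6, 19.9, 6.0, 2.9, 17.7, 4.5.
Cumulative: 8.6, 28.5, 34.5, 37.4, 55.1, 59.6.
The total first reaches 32 DD on day 3.

day 3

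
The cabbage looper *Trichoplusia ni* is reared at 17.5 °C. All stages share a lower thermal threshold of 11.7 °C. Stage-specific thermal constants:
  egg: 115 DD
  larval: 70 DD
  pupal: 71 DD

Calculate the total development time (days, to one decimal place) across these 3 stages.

Daily accumulation at 17.5 °C = 17.5 − 11.7 = 5.8 DD/day.
Total K = 115 + 70 + 71 = 256 DD.
Total duration = 256 / 5.8 = 44.138 ≈ 44.1 days.

44.1 days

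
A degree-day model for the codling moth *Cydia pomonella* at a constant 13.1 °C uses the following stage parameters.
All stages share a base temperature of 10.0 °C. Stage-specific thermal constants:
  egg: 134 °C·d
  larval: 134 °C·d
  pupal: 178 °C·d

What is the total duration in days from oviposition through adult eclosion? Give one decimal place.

143.9 days

Daily accumulation at 13.1 °C = 13.1 − 10.0 = 3.1 DD/day.
Total K = 134 + 134 + 178 = 446 DD.
Total duration = 446 / 3.1 = 143.871 ≈ 143.9 days.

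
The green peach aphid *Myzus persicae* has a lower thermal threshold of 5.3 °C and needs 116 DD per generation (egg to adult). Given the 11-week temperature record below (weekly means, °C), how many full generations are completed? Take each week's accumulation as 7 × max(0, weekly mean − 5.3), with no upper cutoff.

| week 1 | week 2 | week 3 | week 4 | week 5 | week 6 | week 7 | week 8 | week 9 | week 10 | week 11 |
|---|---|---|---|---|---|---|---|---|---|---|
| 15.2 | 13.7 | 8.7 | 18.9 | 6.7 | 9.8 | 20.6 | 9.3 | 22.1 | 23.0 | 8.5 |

5 generations

Weekly DD (7 × max(0, T̄ − 5.3)): 69.3, 58.8, 23.8, 95.2, 9.8, 31.5, 107.1, 28.0, 117.6, 123.9, 22.4.
Season total = 687.4 DD.
Complete generations = ⌊687.4 / 116⌋ = 5.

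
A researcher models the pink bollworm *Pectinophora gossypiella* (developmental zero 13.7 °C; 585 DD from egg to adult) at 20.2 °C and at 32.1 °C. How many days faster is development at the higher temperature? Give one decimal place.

58.2 days

At 20.2 °C: 585 / (20.2 − 13.7) = 585 / 6.5 = 90.000 d.
At 32.1 °C: 585 / (32.1 − 13.7) = 585 / 18.4 = 31.793 d.
Difference = |90.000 − 31.793| = 58.207 ≈ 58.2 days.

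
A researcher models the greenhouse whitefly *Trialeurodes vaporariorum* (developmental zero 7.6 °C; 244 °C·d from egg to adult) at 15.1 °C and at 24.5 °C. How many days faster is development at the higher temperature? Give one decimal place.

18.1 days

At 15.1 °C: 244 / (15.1 − 7.6) = 244 / 7.5 = 32.533 d.
At 24.5 °C: 244 / (24.5 − 7.6) = 244 / 16.9 = 14.438 d.
Difference = |32.533 − 14.438| = 18.095 ≈ 18.1 days.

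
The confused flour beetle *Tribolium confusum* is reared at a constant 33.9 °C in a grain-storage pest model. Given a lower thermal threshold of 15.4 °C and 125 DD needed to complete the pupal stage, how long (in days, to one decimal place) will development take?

6.8 days

Daily accumulation = 33.9 − 15.4 = 18.5 DD/day.
Duration = 125 / 18.5 = 6.757 ≈ 6.8 days.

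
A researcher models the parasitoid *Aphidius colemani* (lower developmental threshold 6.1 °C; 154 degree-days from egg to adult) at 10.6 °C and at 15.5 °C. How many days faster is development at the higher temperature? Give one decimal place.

17.8 days

At 10.6 °C: 154 / (10.6 − 6.1) = 154 / 4.5 = 34.222 d.
At 15.5 °C: 154 / (15.5 − 6.1) = 154 / 9.4 = 16.383 d.
Difference = |34.222 − 16.383| = 17.839 ≈ 17.8 days.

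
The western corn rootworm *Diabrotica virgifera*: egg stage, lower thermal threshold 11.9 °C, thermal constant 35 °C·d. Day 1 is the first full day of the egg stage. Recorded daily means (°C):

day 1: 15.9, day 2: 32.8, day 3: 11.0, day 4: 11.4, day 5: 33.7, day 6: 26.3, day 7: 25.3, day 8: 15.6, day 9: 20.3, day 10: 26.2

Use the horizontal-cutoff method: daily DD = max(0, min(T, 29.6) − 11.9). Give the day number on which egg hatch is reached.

day 5

Daily DD above 11.9 °C (capped at 17.7): 4.0, 17.7, 0.0, 0.0, 17.7, 14.4, 13.4, 3.7, 8.4, 14.3.
Cumulative: 4.0, 21.7, 21.7, 21.7, 39.4, 53.8, 67.2, 70.9, 79.3, 93.6.
The total first reaches 35 DD on day 5.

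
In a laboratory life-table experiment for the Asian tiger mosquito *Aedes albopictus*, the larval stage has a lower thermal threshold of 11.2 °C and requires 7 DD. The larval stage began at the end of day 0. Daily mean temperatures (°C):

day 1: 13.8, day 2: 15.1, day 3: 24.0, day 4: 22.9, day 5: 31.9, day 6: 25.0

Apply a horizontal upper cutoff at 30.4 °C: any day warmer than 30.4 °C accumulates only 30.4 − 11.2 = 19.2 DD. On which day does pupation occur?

day 3

Daily DD above 11.2 °C (capped at 19.2): 2.6, 3.9, 12.8, 11.7, 19.2, 13.8.
Cumulative: 2.6, 6.5, 19.3, 31.0, 50.2, 64.0.
The total first reaches 7 DD on day 3.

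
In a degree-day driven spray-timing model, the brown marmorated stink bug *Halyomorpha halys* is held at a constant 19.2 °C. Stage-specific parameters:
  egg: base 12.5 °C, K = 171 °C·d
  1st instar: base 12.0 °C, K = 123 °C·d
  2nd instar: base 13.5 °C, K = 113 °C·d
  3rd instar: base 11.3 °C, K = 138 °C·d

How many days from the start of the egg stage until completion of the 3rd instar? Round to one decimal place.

egg: 171 / (19.2 − 12.5) = 171 / 6.7 = 25.522 d.
1st instar: 123 / (19.2 − 12.0) = 123 / 7.2 = 17.083 d.
2nd instar: 113 / (19.2 − 13.5) = 113 / 5.7 = 19.825 d.
3rd instar: 138 / (19.2 − 11.3) = 138 / 7.9 = 17.468 d.
Sum = 79.899 ≈ 79.9 days.

79.9 days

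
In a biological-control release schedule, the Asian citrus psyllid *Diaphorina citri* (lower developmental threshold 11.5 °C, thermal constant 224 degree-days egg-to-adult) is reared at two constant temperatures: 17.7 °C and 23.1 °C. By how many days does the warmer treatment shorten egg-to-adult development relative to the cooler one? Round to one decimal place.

At 17.7 °C: 224 / (17.7 − 11.5) = 224 / 6.2 = 36.129 d.
At 23.1 °C: 224 / (23.1 − 11.5) = 224 / 11.6 = 19.310 d.
Difference = |36.129 − 19.310| = 16.819 ≈ 16.8 days.

16.8 days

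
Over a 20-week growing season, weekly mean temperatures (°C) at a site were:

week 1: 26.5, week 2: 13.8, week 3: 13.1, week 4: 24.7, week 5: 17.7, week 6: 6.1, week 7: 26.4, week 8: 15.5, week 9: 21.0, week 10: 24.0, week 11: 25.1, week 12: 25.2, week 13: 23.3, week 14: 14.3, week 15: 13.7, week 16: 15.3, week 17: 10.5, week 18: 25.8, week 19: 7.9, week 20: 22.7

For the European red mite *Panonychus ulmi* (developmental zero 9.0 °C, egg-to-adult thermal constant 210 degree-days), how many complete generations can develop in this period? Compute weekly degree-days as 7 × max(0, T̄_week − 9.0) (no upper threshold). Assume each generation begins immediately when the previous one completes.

6 generations

Weekly DD (7 × max(0, T̄ − 9.0)): 122.5, 33.6, 28.7, 109.9, 60.9, 0.0, 121.8, 45.5, 84.0, 105.0, 112.7, 113.4, 100.1, 37.1, 32.9, 44.1, 10.5, 117.6, 0.0, 95.9.
Season total = 1376.2 DD.
Complete generations = ⌊1376.2 / 210⌋ = 6.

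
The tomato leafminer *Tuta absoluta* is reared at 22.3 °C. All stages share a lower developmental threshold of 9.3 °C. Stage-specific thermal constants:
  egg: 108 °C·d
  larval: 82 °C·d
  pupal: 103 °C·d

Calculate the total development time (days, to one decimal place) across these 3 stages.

22.5 days

Daily accumulation at 22.3 °C = 22.3 − 9.3 = 13.0 DD/day.
Total K = 108 + 82 + 103 = 293 DD.
Total duration = 293 / 13.0 = 22.538 ≈ 22.5 days.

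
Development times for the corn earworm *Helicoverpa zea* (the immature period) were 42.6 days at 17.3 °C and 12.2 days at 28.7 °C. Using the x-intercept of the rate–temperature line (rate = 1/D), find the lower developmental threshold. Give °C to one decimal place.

12.7 °C

Equal thermal constants: D₁(T₁ − T_b) = D₂(T₂ − T_b).
42.6·(17.3 − T_b) = 12.2·(28.7 − T_b)
T_b = (42.6·17.3 − 12.2·28.7) / (42.6 − 12.2) = 386.84 / 30.4 = 12.725 °C ≈ 12.7 °C.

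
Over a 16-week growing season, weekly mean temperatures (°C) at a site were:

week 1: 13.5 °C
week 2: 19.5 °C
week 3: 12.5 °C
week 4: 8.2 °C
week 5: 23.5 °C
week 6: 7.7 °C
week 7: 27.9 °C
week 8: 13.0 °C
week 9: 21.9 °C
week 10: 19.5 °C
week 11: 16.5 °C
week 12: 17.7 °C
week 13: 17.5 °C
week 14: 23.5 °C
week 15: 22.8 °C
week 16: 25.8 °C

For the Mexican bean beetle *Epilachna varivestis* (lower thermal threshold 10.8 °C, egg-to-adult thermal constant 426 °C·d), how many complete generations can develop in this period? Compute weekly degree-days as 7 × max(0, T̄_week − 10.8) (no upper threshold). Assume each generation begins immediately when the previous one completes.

Weekly DD (7 × max(0, T̄ − 10.8)): 18.9, 60.9, 11.9, 0.0, 88.9, 0.0, 119.7, 15.4, 77.7, 60.9, 39.9, 48.3, 46.9, 88.9, 84.0, 105.0.
Season total = 867.3 DD.
Complete generations = ⌊867.3 / 426⌋ = 2.

2 generations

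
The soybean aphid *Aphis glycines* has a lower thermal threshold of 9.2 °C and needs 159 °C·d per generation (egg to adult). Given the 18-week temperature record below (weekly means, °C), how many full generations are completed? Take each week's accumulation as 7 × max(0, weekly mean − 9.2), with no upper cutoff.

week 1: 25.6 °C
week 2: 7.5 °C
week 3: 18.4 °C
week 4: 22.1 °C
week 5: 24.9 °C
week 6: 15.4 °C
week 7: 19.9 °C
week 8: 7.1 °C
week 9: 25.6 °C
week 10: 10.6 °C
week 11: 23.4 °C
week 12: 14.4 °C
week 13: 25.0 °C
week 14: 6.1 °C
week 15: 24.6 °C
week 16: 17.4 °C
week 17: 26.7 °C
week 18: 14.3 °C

Weekly DD (7 × max(0, T̄ − 9.2)): 114.8, 0.0, 64.4, 90.3, 109.9, 43.4, 74.9, 0.0, 114.8, 9.8, 99.4, 36.4, 110.6, 0.0, 107.8, 57.4, 122.5, 35.7.
Season total = 1192.1 DD.
Complete generations = ⌊1192.1 / 159⌋ = 7.

7 generations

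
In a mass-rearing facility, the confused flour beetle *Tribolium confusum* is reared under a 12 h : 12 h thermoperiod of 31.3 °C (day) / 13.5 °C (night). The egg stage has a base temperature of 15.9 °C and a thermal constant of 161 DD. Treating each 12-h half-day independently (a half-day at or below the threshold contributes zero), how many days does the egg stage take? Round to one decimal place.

20.9 days

Day half: max(0, 31.3 − 15.9) × 0.5 = 15.4 × 0.5 = 7.70 DD.
Night half: max(0, 13.5 − 15.9) × 0.5 = 0.0 × 0.5 = 0.00 DD.
Per 24 h: 7.70 DD/day.
Duration = 161 / 7.70 = 20.909 ≈ 20.9 days.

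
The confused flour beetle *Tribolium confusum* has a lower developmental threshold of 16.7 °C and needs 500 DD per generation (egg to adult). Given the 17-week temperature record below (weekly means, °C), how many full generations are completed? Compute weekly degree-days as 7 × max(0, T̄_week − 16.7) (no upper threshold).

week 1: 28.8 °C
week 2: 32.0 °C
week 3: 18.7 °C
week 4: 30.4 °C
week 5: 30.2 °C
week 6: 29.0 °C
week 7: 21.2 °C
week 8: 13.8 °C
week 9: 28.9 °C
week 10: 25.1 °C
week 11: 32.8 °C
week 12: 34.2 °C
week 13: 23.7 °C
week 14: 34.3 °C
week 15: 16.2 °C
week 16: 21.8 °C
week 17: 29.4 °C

2 generations

Weekly DD (7 × max(0, T̄ − 16.7)): 84.7, 107.1, 14.0, 95.9, 94.5, 86.1, 31.5, 0.0, 85.4, 58.8, 112.7, 122.5, 49.0, 123.2, 0.0, 35.7, 88.9.
Season total = 1190.0 DD.
Complete generations = ⌊1190.0 / 500⌋ = 2.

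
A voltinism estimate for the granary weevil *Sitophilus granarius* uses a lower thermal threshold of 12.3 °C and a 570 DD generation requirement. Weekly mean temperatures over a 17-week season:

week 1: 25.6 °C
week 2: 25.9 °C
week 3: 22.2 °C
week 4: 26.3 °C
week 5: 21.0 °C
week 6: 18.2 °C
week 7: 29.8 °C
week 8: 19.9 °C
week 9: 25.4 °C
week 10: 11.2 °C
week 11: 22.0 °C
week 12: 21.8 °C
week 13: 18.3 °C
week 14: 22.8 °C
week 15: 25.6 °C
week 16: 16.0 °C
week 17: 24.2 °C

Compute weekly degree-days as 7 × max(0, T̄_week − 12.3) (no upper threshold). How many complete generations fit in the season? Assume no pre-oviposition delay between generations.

Weekly DD (7 × max(0, T̄ − 12.3)): 93.1, 95.2, 69.3, 98.0, 60.9, 41.3, 122.5, 53.2, 91.7, 0.0, 67.9, 66.5, 42.0, 73.5, 93.1, 25.9, 83.3.
Season total = 1177.4 DD.
Complete generations = ⌊1177.4 / 570⌋ = 2.

2 generations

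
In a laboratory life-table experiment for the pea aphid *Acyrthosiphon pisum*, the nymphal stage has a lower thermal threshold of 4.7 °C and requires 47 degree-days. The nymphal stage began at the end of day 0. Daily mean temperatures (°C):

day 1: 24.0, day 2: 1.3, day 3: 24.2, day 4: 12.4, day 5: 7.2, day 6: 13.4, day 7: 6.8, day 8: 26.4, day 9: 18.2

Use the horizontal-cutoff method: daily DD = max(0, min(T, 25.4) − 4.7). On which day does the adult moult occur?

Daily DD above 4.7 °C (capped at 20.7): 19.3, 0.0, 19.5, 7.7, 2.5, 8.7, 2.1, 20.7, 13.5.
Cumulative: 19.3, 19.3, 38.8, 46.5, 49.0, 57.7, 59.8, 80.5, 94.0.
The total first reaches 47 DD on day 5.

day 5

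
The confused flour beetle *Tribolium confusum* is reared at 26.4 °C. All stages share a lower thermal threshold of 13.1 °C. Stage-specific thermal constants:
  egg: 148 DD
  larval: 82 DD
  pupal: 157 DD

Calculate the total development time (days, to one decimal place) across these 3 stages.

Daily accumulation at 26.4 °C = 26.4 − 13.1 = 13.3 DD/day.
Total K = 148 + 82 + 157 = 387 DD.
Total duration = 387 / 13.3 = 29.098 ≈ 29.1 days.

29.1 days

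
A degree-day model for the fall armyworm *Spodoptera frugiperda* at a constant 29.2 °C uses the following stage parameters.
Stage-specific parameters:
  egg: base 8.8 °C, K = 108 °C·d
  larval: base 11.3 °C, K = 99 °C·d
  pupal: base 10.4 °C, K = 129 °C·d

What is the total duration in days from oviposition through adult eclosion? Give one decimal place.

17.7 days

egg: 108 / (29.2 − 8.8) = 108 / 20.4 = 5.294 d.
larval: 99 / (29.2 − 11.3) = 99 / 17.9 = 5.531 d.
pupal: 129 / (29.2 − 10.4) = 129 / 18.8 = 6.862 d.
Sum = 17.687 ≈ 17.7 days.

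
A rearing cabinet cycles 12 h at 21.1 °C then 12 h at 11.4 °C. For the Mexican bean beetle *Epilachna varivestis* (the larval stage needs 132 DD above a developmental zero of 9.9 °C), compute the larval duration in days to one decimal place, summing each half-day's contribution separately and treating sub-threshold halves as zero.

Day half: max(0, 21.1 − 9.9) × 0.5 = 11.2 × 0.5 = 5.60 DD.
Night half: max(0, 11.4 − 9.9) × 0.5 = 1.5 × 0.5 = 0.75 DD.
Per 24 h: 6.35 DD/day.
Duration = 132 / 6.35 = 20.787 ≈ 20.8 days.

20.8 days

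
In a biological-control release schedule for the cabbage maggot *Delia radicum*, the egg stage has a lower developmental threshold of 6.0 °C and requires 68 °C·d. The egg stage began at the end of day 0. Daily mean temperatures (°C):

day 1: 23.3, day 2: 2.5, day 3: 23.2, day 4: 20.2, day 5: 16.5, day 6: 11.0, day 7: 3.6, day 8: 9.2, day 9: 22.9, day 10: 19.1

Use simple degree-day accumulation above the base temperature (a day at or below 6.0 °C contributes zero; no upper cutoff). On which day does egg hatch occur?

day 9

Daily DD above 6.0 °C: 17.3, 0.0, 17.2, 14.2, 10.5, 5.0, 0.0, 3.2, 16.9, 13.1.
Cumulative: 17.3, 17.3, 34.5, 48.7, 59.2, 64.2, 64.2, 67.4, 84.3, 97.4.
The total first reaches 68 DD on day 9.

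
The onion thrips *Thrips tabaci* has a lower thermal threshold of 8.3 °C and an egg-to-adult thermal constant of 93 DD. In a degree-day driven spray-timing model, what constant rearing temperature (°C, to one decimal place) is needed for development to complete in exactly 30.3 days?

Required daily accumulation = 93 / 30.3 = 3.069 DD/day.
T = T_base + 3.069 = 8.3 + 3.069 = 11.369 ≈ 11.4 °C.

11.4 °C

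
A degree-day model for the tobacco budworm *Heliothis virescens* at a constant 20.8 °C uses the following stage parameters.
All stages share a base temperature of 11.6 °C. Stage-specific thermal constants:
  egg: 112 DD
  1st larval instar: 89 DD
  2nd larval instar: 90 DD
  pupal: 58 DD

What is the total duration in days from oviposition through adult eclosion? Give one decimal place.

Daily accumulation at 20.8 °C = 20.8 − 11.6 = 9.2 DD/day.
Total K = 112 + 89 + 90 + 58 = 349 DD.
Total duration = 349 / 9.2 = 37.935 ≈ 37.9 days.

37.9 days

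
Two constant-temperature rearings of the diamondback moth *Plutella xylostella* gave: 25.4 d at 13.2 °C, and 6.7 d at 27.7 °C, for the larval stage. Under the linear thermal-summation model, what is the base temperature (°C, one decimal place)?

8.0 °C

Equal thermal constants: D₁(T₁ − T_b) = D₂(T₂ − T_b).
25.4·(13.2 − T_b) = 6.7·(27.7 − T_b)
T_b = (25.4·13.2 − 6.7·27.7) / (25.4 − 6.7) = 149.69 / 18.7 = 8.005 °C ≈ 8.0 °C.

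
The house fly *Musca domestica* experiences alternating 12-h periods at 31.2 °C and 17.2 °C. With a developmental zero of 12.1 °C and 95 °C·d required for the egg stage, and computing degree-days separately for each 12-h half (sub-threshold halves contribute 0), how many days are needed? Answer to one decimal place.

Day half: max(0, 31.2 − 12.1) × 0.5 = 19.1 × 0.5 = 9.55 DD.
Night half: max(0, 17.2 − 12.1) × 0.5 = 5.1 × 0.5 = 2.55 DD.
Per 24 h: 12.10 DD/day.
Duration = 95 / 12.10 = 7.851 ≈ 7.9 days.

7.9 days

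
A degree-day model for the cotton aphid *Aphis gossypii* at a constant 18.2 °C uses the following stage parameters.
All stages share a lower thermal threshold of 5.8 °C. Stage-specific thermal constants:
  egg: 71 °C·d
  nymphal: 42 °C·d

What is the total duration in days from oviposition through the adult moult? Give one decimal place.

9.1 days

Daily accumulation at 18.2 °C = 18.2 − 5.8 = 12.4 DD/day.
Total K = 71 + 42 = 113 DD.
Total duration = 113 / 12.4 = 9.113 ≈ 9.1 days.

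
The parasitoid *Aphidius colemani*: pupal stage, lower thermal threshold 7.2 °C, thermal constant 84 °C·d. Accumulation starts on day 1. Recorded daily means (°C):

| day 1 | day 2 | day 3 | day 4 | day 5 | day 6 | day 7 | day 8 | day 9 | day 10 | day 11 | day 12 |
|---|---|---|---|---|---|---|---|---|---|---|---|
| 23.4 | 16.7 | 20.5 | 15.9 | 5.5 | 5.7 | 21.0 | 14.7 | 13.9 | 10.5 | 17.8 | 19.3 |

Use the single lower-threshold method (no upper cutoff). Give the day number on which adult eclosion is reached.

Daily DD above 7.2 °C: 16.2, 9.5, 13.3, 8.7, 0.0, 0.0, 13.8, 7.5, 6.7, 3.3, 10.6, 12.1.
Cumulative: 16.2, 25.7, 39.0, 47.7, 47.7, 47.7, 61.5, 69.0, 75.7, 79.0, 89.6, 101.7.
The total first reaches 84 DD on day 11.

day 11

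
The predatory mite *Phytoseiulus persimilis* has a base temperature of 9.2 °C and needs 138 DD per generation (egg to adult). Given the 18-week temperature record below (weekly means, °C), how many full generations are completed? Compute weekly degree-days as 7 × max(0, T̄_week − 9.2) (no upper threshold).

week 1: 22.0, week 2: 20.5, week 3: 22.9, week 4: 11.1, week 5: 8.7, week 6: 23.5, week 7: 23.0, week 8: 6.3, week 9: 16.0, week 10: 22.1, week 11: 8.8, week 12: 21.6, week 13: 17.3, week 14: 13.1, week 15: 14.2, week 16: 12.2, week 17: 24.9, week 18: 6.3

6 generations

Weekly DD (7 × max(0, T̄ − 9.2)): 89.6, 79.1, 95.9, 13.3, 0.0, 100.1, 96.6, 0.0, 47.6, 90.3, 0.0, 86.8, 56.7, 27.3, 35.0, 21.0, 109.9, 0.0.
Season total = 949.2 DD.
Complete generations = ⌊949.2 / 138⌋ = 6.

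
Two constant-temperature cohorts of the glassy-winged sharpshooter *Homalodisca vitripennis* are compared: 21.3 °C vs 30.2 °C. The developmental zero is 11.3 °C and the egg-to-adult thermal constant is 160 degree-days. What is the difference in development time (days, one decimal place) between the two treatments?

7.5 days

At 21.3 °C: 160 / (21.3 − 11.3) = 160 / 10.0 = 16.000 d.
At 30.2 °C: 160 / (30.2 − 11.3) = 160 / 18.9 = 8.466 d.
Difference = |16.000 − 8.466| = 7.534 ≈ 7.5 days.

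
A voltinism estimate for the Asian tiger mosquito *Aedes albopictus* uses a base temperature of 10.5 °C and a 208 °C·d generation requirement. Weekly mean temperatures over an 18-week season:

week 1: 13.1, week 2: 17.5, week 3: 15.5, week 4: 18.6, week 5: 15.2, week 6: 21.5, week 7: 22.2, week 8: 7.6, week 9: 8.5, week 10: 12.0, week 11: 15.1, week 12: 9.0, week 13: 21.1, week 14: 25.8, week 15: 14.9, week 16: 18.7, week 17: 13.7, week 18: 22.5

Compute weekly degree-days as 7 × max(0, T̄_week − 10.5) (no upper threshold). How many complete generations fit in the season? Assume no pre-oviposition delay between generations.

3 generations

Weekly DD (7 × max(0, T̄ − 10.5)): 18.2, 49.0, 35.0, 56.7, 32.9, 77.0, 81.9, 0.0, 0.0, 10.5, 32.2, 0.0, 74.2, 107.1, 30.8, 57.4, 22.4, 84.0.
Season total = 769.3 DD.
Complete generations = ⌊769.3 / 208⌋ = 3.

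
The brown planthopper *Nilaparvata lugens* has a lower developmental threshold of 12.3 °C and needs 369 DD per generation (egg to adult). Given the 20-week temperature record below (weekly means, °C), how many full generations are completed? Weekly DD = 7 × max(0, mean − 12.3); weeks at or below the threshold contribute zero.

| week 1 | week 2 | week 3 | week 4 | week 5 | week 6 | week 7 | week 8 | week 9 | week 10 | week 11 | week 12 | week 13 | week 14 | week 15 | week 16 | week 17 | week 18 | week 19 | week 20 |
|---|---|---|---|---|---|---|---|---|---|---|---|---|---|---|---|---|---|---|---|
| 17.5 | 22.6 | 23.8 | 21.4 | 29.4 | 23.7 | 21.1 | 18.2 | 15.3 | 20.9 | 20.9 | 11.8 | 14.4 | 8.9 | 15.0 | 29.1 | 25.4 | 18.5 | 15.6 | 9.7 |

Weekly DD (7 × max(0, T̄ − 12.3)): 36.4, 72.1, 80.5, 63.7, 119.7, 79.8, 61.6, 41.3, 21.0, 60.2, 60.2, 0.0, 14.7, 0.0, 18.9, 117.6, 91.7, 43.4, 23.1, 0.0.
Season total = 1005.9 DD.
Complete generations = ⌊1005.9 / 369⌋ = 2.

2 generations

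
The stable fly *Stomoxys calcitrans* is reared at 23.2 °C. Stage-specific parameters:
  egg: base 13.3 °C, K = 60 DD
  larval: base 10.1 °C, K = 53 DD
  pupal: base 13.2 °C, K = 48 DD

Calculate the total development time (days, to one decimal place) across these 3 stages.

egg: 60 / (23.2 − 13.3) = 60 / 9.9 = 6.061 d.
larval: 53 / (23.2 − 10.1) = 53 / 13.1 = 4.046 d.
pupal: 48 / (23.2 − 13.2) = 48 / 10.0 = 4.800 d.
Sum = 14.906 ≈ 14.9 days.

14.9 days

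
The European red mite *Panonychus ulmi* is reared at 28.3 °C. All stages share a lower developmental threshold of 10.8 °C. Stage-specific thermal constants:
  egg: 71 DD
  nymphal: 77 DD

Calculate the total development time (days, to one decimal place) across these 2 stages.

8.5 days

Daily accumulation at 28.3 °C = 28.3 − 10.8 = 17.5 DD/day.
Total K = 71 + 77 = 148 DD.
Total duration = 148 / 17.5 = 8.457 ≈ 8.5 days.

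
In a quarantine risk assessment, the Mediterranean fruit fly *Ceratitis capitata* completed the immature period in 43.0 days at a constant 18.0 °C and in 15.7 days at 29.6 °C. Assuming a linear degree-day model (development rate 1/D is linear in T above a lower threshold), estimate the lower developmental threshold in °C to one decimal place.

11.3 °C

Under the model K = D·(T − T_b), so D₁·(T₁ − T_b) = D₂·(T₂ − T_b).
43.0·(18.0 − T_b) = 15.7·(29.6 − T_b)
T_b = (43.0·18.0 − 15.7·29.6) / (43.0 − 15.7) = 309.28 / 27.3 = 11.329 °C ≈ 11.3 °C.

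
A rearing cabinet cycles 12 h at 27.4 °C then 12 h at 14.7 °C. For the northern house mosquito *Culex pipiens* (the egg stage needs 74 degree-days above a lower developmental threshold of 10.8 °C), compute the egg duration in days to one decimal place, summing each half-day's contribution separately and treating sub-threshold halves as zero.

Day half: max(0, 27.4 − 10.8) × 0.5 = 16.6 × 0.5 = 8.30 DD.
Night half: max(0, 14.7 − 10.8) × 0.5 = 3.9 × 0.5 = 1.95 DD.
Per 24 h: 10.25 DD/day.
Duration = 74 / 10.25 = 7.220 ≈ 7.2 days.

7.2 days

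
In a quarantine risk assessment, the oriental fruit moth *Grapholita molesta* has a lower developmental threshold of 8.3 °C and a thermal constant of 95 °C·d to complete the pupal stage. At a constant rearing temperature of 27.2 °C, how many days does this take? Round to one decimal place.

Daily accumulation = 27.2 − 8.3 = 18.9 DD/day.
Duration = 95 / 18.9 = 5.026 ≈ 5.0 days.

5.0 days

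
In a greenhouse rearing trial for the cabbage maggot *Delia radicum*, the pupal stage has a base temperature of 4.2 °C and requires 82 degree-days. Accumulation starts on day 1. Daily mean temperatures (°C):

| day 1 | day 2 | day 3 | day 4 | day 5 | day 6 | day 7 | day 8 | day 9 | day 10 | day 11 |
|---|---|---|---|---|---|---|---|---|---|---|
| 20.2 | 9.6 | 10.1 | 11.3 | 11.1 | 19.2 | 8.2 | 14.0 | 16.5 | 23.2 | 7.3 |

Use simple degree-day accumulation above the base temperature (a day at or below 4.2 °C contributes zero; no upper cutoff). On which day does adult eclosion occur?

day 9

Daily DD above 4.2 °C: 16.0, 5.4, 5.9, 7.1, 6.9, 15.0, 4.0, 9.8, 12.3, 19.0, 3.1.
Cumulative: 16.0, 21.4, 27.3, 34.4, 41.3, 56.3, 60.3, 70.1, 82.4, 101.4, 104.5.
The total first reaches 82 DD on day 9.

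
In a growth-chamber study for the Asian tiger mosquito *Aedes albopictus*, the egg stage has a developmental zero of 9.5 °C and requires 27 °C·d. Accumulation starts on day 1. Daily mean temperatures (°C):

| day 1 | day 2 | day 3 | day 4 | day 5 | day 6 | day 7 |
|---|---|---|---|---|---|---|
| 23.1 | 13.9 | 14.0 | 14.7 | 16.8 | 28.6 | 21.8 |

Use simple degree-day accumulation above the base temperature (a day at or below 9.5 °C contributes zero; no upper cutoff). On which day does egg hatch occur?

Daily DD above 9.5 °C: 13.6, 4.4, 4.5, 5.2, 7.3, 19.1, 12.3.
Cumulative: 13.6, 18.0, 22.5, 27.7, 35.0, 54.1, 66.4.
The total first reaches 27 DD on day 4.

day 4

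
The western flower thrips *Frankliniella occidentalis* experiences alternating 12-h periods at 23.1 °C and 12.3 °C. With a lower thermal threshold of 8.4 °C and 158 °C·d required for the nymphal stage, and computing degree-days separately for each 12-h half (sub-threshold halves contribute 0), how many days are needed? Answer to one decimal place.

Day half: max(0, 23.1 − 8.4) × 0.5 = 14.7 × 0.5 = 7.35 DD.
Night half: max(0, 12.3 − 8.4) × 0.5 = 3.9 × 0.5 = 1.95 DD.
Per 24 h: 9.30 DD/day.
Duration = 158 / 9.30 = 16.989 ≈ 17.0 days.

17.0 days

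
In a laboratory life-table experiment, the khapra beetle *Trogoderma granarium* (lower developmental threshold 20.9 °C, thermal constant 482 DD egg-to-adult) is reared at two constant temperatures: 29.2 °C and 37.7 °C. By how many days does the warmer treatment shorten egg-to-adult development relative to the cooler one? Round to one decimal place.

At 29.2 °C: 482 / (29.2 − 20.9) = 482 / 8.3 = 58.072 d.
At 37.7 °C: 482 / (37.7 − 20.9) = 482 / 16.8 = 28.690 d.
Difference = |58.072 − 28.690| = 29.382 ≈ 29.4 days.

29.4 days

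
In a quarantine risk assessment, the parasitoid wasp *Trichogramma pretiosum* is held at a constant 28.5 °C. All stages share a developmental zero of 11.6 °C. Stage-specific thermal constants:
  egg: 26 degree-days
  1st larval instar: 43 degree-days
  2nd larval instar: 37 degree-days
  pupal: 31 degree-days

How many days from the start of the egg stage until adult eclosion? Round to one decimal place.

8.1 days

Daily accumulation at 28.5 °C = 28.5 − 11.6 = 16.9 DD/day.
Total K = 26 + 43 + 37 + 31 = 137 DD.
Total duration = 137 / 16.9 = 8.107 ≈ 8.1 days.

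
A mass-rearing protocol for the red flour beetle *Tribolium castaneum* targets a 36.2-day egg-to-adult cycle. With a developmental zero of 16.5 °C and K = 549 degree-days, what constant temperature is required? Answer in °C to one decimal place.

31.7 °C

Required daily accumulation = 549 / 36.2 = 15.166 DD/day.
T = T_base + 15.166 = 16.5 + 15.166 = 31.666 ≈ 31.7 °C.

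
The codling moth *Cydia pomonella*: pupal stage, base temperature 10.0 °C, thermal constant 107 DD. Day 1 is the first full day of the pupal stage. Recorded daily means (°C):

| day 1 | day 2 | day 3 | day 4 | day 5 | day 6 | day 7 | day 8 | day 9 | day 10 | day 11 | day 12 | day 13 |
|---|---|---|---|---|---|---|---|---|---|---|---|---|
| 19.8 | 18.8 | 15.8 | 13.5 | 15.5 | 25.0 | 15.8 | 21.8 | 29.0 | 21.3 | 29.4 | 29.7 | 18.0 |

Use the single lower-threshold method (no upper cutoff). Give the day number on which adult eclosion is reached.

day 11

Daily DD above 10.0 °C: 9.8, 8.8, 5.8, 3.5, 5.5, 15.0, 5.8, 11.8, 19.0, 11.3, 19.4, 19.7, 8.0.
Cumulative: 9.8, 18.6, 24.4, 27.9, 33.4, 48.4, 54.2, 66.0, 85.0, 96.3, 115.7, 135.4, 143.4.
The total first reaches 107 DD on day 11.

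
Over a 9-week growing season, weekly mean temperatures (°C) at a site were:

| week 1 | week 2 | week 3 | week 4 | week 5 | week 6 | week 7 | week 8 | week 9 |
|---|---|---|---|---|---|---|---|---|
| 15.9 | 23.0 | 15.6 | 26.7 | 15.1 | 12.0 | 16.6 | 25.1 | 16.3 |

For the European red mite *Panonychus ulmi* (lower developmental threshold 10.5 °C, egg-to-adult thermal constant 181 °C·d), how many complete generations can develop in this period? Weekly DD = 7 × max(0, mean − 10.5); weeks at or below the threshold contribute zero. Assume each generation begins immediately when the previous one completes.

Weekly DD (7 × max(0, T̄ − 10.5)): 37.8, 87.5, 35.7, 113.4, 32.2, 10.5, 42.7, 102.2, 40.6.
Season total = 502.6 DD.
Complete generations = ⌊502.6 / 181⌋ = 2.

2 generations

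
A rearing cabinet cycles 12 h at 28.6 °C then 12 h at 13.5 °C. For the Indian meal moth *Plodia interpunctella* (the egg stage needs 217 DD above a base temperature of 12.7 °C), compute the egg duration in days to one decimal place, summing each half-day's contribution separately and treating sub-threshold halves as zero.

Day half: max(0, 28.6 − 12.7) × 0.5 = 15.9 × 0.5 = 7.95 DD.
Night half: max(0, 13.5 − 12.7) × 0.5 = 0.8 × 0.5 = 0.40 DD.
Per 24 h: 8.35 DD/day.
Duration = 217 / 8.35 = 25.988 ≈ 26.0 days.

26.0 days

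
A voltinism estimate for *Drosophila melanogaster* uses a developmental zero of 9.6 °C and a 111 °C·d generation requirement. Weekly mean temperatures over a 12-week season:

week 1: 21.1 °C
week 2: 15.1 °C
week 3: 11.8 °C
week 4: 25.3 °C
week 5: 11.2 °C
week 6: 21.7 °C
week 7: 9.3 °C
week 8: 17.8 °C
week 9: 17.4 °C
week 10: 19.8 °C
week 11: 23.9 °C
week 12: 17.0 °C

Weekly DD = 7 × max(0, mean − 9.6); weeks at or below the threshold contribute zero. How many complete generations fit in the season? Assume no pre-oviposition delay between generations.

6 generations

Weekly DD (7 × max(0, T̄ − 9.6)): 80.5, 38.5, 15.4, 109.9, 11.2, 84.7, 0.0, 57.4, 54.6, 71.4, 100.1, 51.8.
Season total = 675.5 DD.
Complete generations = ⌊675.5 / 111⌋ = 6.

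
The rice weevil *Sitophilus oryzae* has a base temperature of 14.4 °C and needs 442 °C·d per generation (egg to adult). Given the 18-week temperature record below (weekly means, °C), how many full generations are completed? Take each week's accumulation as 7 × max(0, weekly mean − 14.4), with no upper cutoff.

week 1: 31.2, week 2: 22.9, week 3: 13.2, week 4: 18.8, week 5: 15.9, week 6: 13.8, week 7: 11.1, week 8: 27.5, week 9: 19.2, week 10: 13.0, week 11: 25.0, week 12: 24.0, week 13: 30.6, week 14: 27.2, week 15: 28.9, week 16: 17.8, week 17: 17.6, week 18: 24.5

Weekly DD (7 × max(0, T̄ − 14.4)): 117.6, 59.5, 0.0, 30.8, 10.5, 0.0, 0.0, 91.7, 33.6, 0.0, 74.2, 67.2, 113.4, 89.6, 101.5, 23.8, 22.4, 70.7.
Season total = 906.5 DD.
Complete generations = ⌊906.5 / 442⌋ = 2.

2 generations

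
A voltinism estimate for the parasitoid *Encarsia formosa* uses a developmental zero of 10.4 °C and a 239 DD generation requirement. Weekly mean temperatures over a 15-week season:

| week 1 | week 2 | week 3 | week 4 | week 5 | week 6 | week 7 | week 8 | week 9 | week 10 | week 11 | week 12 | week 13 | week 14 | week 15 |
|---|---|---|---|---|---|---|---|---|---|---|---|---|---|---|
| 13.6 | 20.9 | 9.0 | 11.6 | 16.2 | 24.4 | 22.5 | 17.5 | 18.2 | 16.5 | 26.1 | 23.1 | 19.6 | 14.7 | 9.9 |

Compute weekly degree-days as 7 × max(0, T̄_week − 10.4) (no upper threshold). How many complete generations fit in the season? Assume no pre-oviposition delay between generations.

3 generations

Weekly DD (7 × max(0, T̄ − 10.4)): 22.4, 73.5, 0.0, 8.4, 40.6, 98.0, 84.7, 49.7, 54.6, 42.7, 109.9, 88.9, 64.4, 30.1, 0.0.
Season total = 767.9 DD.
Complete generations = ⌊767.9 / 239⌋ = 3.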